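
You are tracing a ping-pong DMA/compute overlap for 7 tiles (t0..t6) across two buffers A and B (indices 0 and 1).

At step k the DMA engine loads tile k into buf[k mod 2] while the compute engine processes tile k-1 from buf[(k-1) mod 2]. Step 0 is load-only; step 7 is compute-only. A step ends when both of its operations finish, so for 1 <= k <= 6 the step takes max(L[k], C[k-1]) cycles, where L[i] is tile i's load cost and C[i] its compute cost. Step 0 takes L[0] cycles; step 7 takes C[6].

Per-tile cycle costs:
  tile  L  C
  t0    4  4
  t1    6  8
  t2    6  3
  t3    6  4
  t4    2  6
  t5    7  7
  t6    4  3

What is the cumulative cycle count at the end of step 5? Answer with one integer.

end_cycle[5] = 35

  0. 4=4c; end=4; A:t0 B:-
  1. max(6,4)=6c; end=10; A:t0 B:t1
  2. max(6,8)=8c; end=18; A:t2 B:t1
  3. max(6,3)=6c; end=24; A:t2 B:t3
  4. max(2,4)=4c; end=28; A:t4 B:t3
  5. max(7,6)=7c; end=35; A:t4 B:t5
  6. max(4,7)=7c; end=42; A:t6 B:t5
  7. 3=3c; end=45; A:t6 B:t5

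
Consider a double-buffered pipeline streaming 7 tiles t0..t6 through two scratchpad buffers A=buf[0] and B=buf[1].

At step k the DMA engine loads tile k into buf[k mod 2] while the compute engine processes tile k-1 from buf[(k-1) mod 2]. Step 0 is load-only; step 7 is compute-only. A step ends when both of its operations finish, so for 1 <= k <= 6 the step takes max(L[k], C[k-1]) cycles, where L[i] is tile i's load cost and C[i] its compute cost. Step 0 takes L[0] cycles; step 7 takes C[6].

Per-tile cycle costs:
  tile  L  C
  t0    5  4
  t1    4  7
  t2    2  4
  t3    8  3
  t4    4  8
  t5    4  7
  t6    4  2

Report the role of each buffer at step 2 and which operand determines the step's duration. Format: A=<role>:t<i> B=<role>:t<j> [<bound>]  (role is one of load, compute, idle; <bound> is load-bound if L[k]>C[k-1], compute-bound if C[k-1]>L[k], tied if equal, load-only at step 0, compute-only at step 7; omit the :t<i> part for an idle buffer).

[0] DMA t0→A (5c) ∥ CU idle ⇒ 5c, clock 5
[1] DMA t1→B (4c) ∥ CU A:t0 (4c) ⇒ 4c, clock 9
[2] DMA t2→A (2c) ∥ CU B:t1 (7c) ⇒ 7c, clock 16
[3] DMA t3→B (8c) ∥ CU A:t2 (4c) ⇒ 8c, clock 24
[4] DMA t4→A (4c) ∥ CU B:t3 (3c) ⇒ 4c, clock 28
[5] DMA t5→B (4c) ∥ CU A:t4 (8c) ⇒ 8c, clock 36
[6] DMA t6→A (4c) ∥ CU B:t5 (7c) ⇒ 7c, clock 43
[7] DMA idle ∥ CU A:t6 (2c) ⇒ 2c, clock 45

step 2: A=load:t2 B=compute:t1 [compute-bound]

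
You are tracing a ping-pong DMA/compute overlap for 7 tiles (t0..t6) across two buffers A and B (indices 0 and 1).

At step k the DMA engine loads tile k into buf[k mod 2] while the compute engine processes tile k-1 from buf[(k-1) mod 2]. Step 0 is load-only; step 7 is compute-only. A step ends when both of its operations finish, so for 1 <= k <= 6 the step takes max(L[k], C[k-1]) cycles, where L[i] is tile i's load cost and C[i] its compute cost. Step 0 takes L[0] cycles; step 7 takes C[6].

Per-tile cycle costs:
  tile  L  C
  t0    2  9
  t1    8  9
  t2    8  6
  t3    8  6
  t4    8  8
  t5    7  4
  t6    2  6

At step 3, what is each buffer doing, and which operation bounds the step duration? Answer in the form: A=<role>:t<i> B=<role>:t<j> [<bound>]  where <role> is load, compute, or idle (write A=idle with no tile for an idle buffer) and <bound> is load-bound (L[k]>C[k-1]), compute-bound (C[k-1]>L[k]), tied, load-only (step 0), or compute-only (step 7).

step 3: A=compute:t2 B=load:t3 [load-bound]

  0. 2=2c; end=2; A:t0 B:-
  1. max(8,9)=9c; end=11; A:t0 B:t1
  2. max(8,9)=9c; end=20; A:t2 B:t1
  3. max(8,6)=8c; end=28; A:t2 B:t3
  4. max(8,6)=8c; end=36; A:t4 B:t3
  5. max(7,8)=8c; end=44; A:t4 B:t5
  6. max(2,4)=4c; end=48; A:t6 B:t5
  7. 6=6c; end=54; A:t6 B:t5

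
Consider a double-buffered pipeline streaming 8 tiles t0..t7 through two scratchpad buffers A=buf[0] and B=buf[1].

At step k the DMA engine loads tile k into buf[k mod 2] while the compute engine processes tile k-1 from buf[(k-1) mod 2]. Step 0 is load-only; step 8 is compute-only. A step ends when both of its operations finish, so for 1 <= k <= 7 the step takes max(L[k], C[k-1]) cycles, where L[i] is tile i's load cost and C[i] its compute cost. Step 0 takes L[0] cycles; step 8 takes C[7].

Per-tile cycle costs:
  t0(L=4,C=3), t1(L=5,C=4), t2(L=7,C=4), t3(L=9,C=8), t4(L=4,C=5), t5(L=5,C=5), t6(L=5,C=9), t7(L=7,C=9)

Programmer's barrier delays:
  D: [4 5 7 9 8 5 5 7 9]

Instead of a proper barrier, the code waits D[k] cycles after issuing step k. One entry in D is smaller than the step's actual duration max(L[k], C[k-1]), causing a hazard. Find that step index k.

step 0: need L[0]=4 = 4; D[0]=4 ok
step 1: need max(L[1]=5,C[0]=3) = 5; D[1]=5 ok
step 2: need max(L[2]=7,C[1]=4) = 7; D[2]=7 ok
step 3: need max(L[3]=9,C[2]=4) = 9; D[3]=9 ok
step 4: need max(L[4]=4,C[3]=8) = 8; D[4]=8 ok
step 5: need max(L[5]=5,C[4]=5) = 5; D[5]=5 ok
step 6: need max(L[6]=5,C[5]=5) = 5; D[6]=5 ok
step 7: need max(L[7]=7,C[6]=9) = 9; D[7]=7 SHORT
step 8: need C[7]=9 = 9; D[8]=9 ok

hazard at step 7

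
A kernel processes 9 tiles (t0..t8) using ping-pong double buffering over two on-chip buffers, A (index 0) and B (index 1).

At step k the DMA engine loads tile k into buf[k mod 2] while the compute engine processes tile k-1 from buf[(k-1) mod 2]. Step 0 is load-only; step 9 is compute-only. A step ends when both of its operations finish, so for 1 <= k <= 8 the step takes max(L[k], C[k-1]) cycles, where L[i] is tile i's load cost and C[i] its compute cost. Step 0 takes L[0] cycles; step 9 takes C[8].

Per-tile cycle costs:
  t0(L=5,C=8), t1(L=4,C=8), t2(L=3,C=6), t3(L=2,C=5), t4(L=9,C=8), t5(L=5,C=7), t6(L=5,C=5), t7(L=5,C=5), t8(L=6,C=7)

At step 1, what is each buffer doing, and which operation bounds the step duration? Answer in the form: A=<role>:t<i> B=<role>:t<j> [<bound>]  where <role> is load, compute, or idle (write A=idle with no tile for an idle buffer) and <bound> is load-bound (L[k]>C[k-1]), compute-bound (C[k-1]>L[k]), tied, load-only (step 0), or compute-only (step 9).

[0] DMA t0→A (5c) ∥ CU idle ⇒ 5c, clock 5
[1] DMA t1→B (4c) ∥ CU A:t0 (8c) ⇒ 8c, clock 13
[2] DMA t2→A (3c) ∥ CU B:t1 (8c) ⇒ 8c, clock 21
[3] DMA t3→B (2c) ∥ CU A:t2 (6c) ⇒ 6c, clock 27
[4] DMA t4→A (9c) ∥ CU B:t3 (5c) ⇒ 9c, clock 36
[5] DMA t5→B (5c) ∥ CU A:t4 (8c) ⇒ 8c, clock 44
[6] DMA t6→A (5c) ∥ CU B:t5 (7c) ⇒ 7c, clock 51
[7] DMA t7→B (5c) ∥ CU A:t6 (5c) ⇒ 5c, clock 56
[8] DMA t8→A (6c) ∥ CU B:t7 (5c) ⇒ 6c, clock 62
[9] DMA idle ∥ CU A:t8 (7c) ⇒ 7c, clock 69

step 1: A=compute:t0 B=load:t1 [compute-bound]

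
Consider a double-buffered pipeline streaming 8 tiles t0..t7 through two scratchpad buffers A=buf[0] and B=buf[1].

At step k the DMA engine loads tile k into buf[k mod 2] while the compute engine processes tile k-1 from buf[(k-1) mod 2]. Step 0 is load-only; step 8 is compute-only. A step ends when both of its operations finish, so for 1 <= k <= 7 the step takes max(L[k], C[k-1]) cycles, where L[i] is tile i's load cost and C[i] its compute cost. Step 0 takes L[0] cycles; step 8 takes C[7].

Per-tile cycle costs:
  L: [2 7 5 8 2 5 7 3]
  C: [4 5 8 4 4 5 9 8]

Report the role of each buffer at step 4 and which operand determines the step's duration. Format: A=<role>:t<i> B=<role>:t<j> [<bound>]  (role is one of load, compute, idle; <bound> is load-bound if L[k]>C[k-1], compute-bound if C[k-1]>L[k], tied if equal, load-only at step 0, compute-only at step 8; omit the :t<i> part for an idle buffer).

[0] DMA t0→A (2c) ∥ CU idle ⇒ 2c, clock 2
[1] DMA t1→B (7c) ∥ CU A:t0 (4c) ⇒ 7c, clock 9
[2] DMA t2→A (5c) ∥ CU B:t1 (5c) ⇒ 5c, clock 14
[3] DMA t3→B (8c) ∥ CU A:t2 (8c) ⇒ 8c, clock 22
[4] DMA t4→A (2c) ∥ CU B:t3 (4c) ⇒ 4c, clock 26
[5] DMA t5→B (5c) ∥ CU A:t4 (4c) ⇒ 5c, clock 31
[6] DMA t6→A (7c) ∥ CU B:t5 (5c) ⇒ 7c, clock 38
[7] DMA t7→B (3c) ∥ CU A:t6 (9c) ⇒ 9c, clock 47
[8] DMA idle ∥ CU B:t7 (8c) ⇒ 8c, clock 55

step 4: A=load:t4 B=compute:t3 [compute-bound]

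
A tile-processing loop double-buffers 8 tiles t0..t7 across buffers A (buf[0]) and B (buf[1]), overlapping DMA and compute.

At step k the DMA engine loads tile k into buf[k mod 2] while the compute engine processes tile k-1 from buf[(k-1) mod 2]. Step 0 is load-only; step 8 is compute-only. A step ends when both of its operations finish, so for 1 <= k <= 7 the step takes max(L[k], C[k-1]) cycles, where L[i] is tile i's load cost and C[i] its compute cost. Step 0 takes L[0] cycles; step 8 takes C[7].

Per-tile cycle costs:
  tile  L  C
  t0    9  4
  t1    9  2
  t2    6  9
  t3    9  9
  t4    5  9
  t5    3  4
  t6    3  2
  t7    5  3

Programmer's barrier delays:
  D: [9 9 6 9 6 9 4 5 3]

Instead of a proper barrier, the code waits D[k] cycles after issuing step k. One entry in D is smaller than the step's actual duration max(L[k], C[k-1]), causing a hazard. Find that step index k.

[0] required=L[0]=9=9 vs D=9 ok
[1] required=max(L[1]=9,C[0]=4)=9 vs D=9 ok
[2] required=max(L[2]=6,C[1]=2)=6 vs D=6 ok
[3] required=max(L[3]=9,C[2]=9)=9 vs D=9 ok
[4] required=max(L[4]=5,C[3]=9)=9 vs D=6 SHORT
[5] required=max(L[5]=3,C[4]=9)=9 vs D=9 ok
[6] required=max(L[6]=3,C[5]=4)=4 vs D=4 ok
[7] required=max(L[7]=5,C[6]=2)=5 vs D=5 ok
[8] required=C[7]=3=3 vs D=3 ok

hazard at step 4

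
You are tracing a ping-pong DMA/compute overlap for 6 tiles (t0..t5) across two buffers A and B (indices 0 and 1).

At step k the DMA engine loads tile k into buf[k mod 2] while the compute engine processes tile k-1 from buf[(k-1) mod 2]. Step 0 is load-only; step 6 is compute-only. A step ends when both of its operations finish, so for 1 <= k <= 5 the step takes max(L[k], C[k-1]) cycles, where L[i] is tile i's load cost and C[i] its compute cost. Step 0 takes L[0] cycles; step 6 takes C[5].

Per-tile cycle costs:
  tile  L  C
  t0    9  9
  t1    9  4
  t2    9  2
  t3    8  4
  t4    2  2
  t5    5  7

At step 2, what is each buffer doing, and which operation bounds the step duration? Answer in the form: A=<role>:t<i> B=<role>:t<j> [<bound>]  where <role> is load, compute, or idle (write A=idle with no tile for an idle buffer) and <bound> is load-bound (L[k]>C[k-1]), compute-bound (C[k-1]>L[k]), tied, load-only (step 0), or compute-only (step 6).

step 2: A=load:t2 B=compute:t1 [load-bound]

k=0 load=t0/9c comp=- wait=9 total=9
k=1 load=t1/9c comp=t0/9c wait=9 total=18
k=2 load=t2/9c comp=t1/4c wait=9 total=27
k=3 load=t3/8c comp=t2/2c wait=8 total=35
k=4 load=t4/2c comp=t3/4c wait=4 total=39
k=5 load=t5/5c comp=t4/2c wait=5 total=44
k=6 load=- comp=t5/7c wait=7 total=51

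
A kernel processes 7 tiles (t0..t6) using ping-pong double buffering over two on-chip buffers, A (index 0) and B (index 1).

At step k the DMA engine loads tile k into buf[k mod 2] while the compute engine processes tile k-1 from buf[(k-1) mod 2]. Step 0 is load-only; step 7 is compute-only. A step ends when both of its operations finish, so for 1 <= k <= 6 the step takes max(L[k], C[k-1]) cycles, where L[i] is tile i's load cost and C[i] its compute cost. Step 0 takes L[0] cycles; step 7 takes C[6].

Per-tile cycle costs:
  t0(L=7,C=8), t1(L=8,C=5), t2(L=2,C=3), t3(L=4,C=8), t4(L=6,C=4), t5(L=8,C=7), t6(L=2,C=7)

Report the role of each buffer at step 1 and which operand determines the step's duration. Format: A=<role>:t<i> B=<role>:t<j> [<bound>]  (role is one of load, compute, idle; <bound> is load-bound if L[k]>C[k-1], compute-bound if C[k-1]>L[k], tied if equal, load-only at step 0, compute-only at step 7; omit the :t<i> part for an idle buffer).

step 1: A=compute:t0 B=load:t1 [tied]

step 0: L[0]=7 → dur=7, Σ=7 | A=load:t0 B=idle [load-only]
step 1: L[1]=8 C[0]=8 → dur=8, Σ=15 | A=compute:t0 B=load:t1 [tied]
step 2: L[2]=2 C[1]=5 → dur=5, Σ=20 | A=load:t2 B=compute:t1 [compute-bound]
step 3: L[3]=4 C[2]=3 → dur=4, Σ=24 | A=compute:t2 B=load:t3 [load-bound]
step 4: L[4]=6 C[3]=8 → dur=8, Σ=32 | A=load:t4 B=compute:t3 [compute-bound]
step 5: L[5]=8 C[4]=4 → dur=8, Σ=40 | A=compute:t4 B=load:t5 [load-bound]
step 6: L[6]=2 C[5]=7 → dur=7, Σ=47 | A=load:t6 B=compute:t5 [compute-bound]
step 7: C[6]=7 → dur=7, Σ=54 | A=compute:t6 B=idle [compute-only]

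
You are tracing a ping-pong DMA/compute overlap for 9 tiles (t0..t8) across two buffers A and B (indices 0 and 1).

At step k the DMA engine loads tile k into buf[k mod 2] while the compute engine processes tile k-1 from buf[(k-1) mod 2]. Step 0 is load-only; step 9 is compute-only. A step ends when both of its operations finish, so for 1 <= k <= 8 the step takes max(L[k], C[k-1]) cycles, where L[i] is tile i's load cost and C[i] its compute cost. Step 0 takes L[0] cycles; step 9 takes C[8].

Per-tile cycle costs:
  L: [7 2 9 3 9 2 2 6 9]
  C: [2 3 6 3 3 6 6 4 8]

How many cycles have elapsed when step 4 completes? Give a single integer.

[0] DMA t0→A (7c) ∥ CU idle ⇒ 7c, clock 7
[1] DMA t1→B (2c) ∥ CU A:t0 (2c) ⇒ 2c, clock 9
[2] DMA t2→A (9c) ∥ CU B:t1 (3c) ⇒ 9c, clock 18
[3] DMA t3→B (3c) ∥ CU A:t2 (6c) ⇒ 6c, clock 24
[4] DMA t4→A (9c) ∥ CU B:t3 (3c) ⇒ 9c, clock 33
[5] DMA t5→B (2c) ∥ CU A:t4 (3c) ⇒ 3c, clock 36
[6] DMA t6→A (2c) ∥ CU B:t5 (6c) ⇒ 6c, clock 42
[7] DMA t7→B (6c) ∥ CU A:t6 (6c) ⇒ 6c, clock 48
[8] DMA t8→A (9c) ∥ CU B:t7 (4c) ⇒ 9c, clock 57
[9] DMA idle ∥ CU A:t8 (8c) ⇒ 8c, clock 65

end_cycle[4] = 33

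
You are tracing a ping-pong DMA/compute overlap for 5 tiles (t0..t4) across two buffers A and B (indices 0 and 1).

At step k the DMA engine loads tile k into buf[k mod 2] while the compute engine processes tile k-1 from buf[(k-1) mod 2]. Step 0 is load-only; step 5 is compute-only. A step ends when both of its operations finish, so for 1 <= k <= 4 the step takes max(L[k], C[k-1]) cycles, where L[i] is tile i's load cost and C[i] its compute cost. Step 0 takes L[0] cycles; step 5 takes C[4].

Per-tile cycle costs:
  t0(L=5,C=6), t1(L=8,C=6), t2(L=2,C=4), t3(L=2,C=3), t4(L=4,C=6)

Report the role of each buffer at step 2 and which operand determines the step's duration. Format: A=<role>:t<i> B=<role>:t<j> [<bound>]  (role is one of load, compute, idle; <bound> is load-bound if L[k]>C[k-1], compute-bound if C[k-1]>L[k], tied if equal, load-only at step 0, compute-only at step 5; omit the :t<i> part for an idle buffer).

step 2: A=load:t2 B=compute:t1 [compute-bound]

  0. 5=5c; end=5; A:t0 B:-
  1. max(8,6)=8c; end=13; A:t0 B:t1
  2. max(2,6)=6c; end=19; A:t2 B:t1
  3. max(2,4)=4c; end=23; A:t2 B:t3
  4. max(4,3)=4c; end=27; A:t4 B:t3
  5. 6=6c; end=33; A:t4 B:t3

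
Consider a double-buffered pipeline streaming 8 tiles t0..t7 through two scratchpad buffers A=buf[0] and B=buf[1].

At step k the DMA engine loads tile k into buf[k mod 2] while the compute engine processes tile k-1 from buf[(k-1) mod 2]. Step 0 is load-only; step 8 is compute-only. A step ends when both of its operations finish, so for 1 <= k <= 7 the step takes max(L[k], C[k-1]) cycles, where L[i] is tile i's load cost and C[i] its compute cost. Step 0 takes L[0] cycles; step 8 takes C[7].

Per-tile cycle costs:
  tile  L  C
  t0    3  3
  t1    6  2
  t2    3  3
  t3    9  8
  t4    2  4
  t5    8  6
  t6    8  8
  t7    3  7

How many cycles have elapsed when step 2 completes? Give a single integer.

[0] DMA t0→A (3c) ∥ CU idle ⇒ 3c, clock 3
[1] DMA t1→B (6c) ∥ CU A:t0 (3c) ⇒ 6c, clock 9
[2] DMA t2→A (3c) ∥ CU B:t1 (2c) ⇒ 3c, clock 12
[3] DMA t3→B (9c) ∥ CU A:t2 (3c) ⇒ 9c, clock 21
[4] DMA t4→A (2c) ∥ CU B:t3 (8c) ⇒ 8c, clock 29
[5] DMA t5→B (8c) ∥ CU A:t4 (4c) ⇒ 8c, clock 37
[6] DMA t6→A (8c) ∥ CU B:t5 (6c) ⇒ 8c, clock 45
[7] DMA t7→B (3c) ∥ CU A:t6 (8c) ⇒ 8c, clock 53
[8] DMA idle ∥ CU B:t7 (7c) ⇒ 7c, clock 60

end_cycle[2] = 12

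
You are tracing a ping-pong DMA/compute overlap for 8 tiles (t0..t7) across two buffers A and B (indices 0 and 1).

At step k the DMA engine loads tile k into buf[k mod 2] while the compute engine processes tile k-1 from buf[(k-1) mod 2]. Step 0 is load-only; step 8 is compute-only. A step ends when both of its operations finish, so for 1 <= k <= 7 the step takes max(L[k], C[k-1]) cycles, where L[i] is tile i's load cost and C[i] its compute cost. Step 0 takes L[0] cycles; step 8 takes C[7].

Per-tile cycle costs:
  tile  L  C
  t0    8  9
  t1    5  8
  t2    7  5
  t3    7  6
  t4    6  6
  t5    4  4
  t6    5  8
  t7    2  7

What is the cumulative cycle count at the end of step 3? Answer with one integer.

end_cycle[3] = 32

k=0 load=t0/8c comp=- wait=8 total=8
k=1 load=t1/5c comp=t0/9c wait=9 total=17
k=2 load=t2/7c comp=t1/8c wait=8 total=25
k=3 load=t3/7c comp=t2/5c wait=7 total=32
k=4 load=t4/6c comp=t3/6c wait=6 total=38
k=5 load=t5/4c comp=t4/6c wait=6 total=44
k=6 load=t6/5c comp=t5/4c wait=5 total=49
k=7 load=t7/2c comp=t6/8c wait=8 total=57
k=8 load=- comp=t7/7c wait=7 total=64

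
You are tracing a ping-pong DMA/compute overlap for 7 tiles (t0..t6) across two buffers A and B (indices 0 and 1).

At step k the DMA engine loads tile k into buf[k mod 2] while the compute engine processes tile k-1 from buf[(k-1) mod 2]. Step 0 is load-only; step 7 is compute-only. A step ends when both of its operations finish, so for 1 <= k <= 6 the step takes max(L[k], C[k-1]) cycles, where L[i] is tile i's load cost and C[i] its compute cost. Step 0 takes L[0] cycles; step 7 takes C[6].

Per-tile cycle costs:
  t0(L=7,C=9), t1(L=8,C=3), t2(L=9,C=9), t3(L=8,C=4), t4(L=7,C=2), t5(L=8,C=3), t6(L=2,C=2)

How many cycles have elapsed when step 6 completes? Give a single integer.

[0] DMA t0→A (7c) ∥ CU idle ⇒ 7c, clock 7
[1] DMA t1→B (8c) ∥ CU A:t0 (9c) ⇒ 9c, clock 16
[2] DMA t2→A (9c) ∥ CU B:t1 (3c) ⇒ 9c, clock 25
[3] DMA t3→B (8c) ∥ CU A:t2 (9c) ⇒ 9c, clock 34
[4] DMA t4→A (7c) ∥ CU B:t3 (4c) ⇒ 7c, clock 41
[5] DMA t5→B (8c) ∥ CU A:t4 (2c) ⇒ 8c, clock 49
[6] DMA t6→A (2c) ∥ CU B:t5 (3c) ⇒ 3c, clock 52
[7] DMA idle ∥ CU A:t6 (2c) ⇒ 2c, clock 54

end_cycle[6] = 52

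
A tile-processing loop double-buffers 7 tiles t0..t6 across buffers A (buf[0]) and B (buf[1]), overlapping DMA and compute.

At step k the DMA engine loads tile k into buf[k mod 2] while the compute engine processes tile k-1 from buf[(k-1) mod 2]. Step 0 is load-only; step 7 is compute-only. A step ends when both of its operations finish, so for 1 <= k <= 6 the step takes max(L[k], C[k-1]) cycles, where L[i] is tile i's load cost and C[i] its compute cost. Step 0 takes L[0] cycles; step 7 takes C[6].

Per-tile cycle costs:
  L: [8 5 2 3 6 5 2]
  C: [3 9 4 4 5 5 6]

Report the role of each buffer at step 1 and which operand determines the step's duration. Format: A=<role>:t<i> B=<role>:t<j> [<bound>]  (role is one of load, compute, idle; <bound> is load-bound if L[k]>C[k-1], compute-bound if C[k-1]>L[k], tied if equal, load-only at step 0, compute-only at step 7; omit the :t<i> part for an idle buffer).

step 1: A=compute:t0 B=load:t1 [load-bound]

[0] DMA t0→A (8c) ∥ CU idle ⇒ 8c, clock 8
[1] DMA t1→B (5c) ∥ CU A:t0 (3c) ⇒ 5c, clock 13
[2] DMA t2→A (2c) ∥ CU B:t1 (9c) ⇒ 9c, clock 22
[3] DMA t3→B (3c) ∥ CU A:t2 (4c) ⇒ 4c, clock 26
[4] DMA t4→A (6c) ∥ CU B:t3 (4c) ⇒ 6c, clock 32
[5] DMA t5→B (5c) ∥ CU A:t4 (5c) ⇒ 5c, clock 37
[6] DMA t6→A (2c) ∥ CU B:t5 (5c) ⇒ 5c, clock 42
[7] DMA idle ∥ CU A:t6 (6c) ⇒ 6c, clock 48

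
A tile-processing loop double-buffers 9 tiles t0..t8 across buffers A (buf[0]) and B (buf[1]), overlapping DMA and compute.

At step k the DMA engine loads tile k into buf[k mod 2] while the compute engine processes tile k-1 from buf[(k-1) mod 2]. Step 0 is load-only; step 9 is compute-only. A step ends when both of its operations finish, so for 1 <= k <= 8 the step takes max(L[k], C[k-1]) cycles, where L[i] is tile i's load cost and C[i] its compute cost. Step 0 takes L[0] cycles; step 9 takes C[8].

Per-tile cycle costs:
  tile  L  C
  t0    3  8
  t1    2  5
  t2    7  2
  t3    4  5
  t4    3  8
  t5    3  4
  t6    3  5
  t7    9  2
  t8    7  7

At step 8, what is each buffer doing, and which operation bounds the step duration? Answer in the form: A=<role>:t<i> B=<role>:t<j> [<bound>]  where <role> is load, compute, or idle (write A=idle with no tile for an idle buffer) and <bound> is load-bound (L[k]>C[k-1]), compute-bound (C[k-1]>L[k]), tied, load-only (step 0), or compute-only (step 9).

step 0: L[0]=3 → dur=3, Σ=3 | A=load:t0 B=idle [load-only]
step 1: L[1]=2 C[0]=8 → dur=8, Σ=11 | A=compute:t0 B=load:t1 [compute-bound]
step 2: L[2]=7 C[1]=5 → dur=7, Σ=18 | A=load:t2 B=compute:t1 [load-bound]
step 3: L[3]=4 C[2]=2 → dur=4, Σ=22 | A=compute:t2 B=load:t3 [load-bound]
step 4: L[4]=3 C[3]=5 → dur=5, Σ=27 | A=load:t4 B=compute:t3 [compute-bound]
step 5: L[5]=3 C[4]=8 → dur=8, Σ=35 | A=compute:t4 B=load:t5 [compute-bound]
step 6: L[6]=3 C[5]=4 → dur=4, Σ=39 | A=load:t6 B=compute:t5 [compute-bound]
step 7: L[7]=9 C[6]=5 → dur=9, Σ=48 | A=compute:t6 B=load:t7 [load-bound]
step 8: L[8]=7 C[7]=2 → dur=7, Σ=55 | A=load:t8 B=compute:t7 [load-bound]
step 9: C[8]=7 → dur=7, Σ=62 | A=compute:t8 B=idle [compute-only]

step 8: A=load:t8 B=compute:t7 [load-bound]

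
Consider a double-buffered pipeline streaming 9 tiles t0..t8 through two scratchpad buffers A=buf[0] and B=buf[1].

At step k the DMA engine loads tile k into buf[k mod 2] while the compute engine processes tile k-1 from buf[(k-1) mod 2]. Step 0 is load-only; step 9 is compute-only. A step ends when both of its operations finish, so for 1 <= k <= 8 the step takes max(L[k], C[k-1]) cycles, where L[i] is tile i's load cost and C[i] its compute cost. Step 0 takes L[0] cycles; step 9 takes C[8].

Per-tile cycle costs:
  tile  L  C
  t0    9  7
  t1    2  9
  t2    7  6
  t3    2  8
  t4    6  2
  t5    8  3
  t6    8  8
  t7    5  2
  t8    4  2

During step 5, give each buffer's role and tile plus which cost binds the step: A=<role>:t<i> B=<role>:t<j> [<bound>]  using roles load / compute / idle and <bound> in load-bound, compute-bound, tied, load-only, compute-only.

step 0: L[0]=9 → dur=9, Σ=9 | A=load:t0 B=idle [load-only]
step 1: L[1]=2 C[0]=7 → dur=7, Σ=16 | A=compute:t0 B=load:t1 [compute-bound]
step 2: L[2]=7 C[1]=9 → dur=9, Σ=25 | A=load:t2 B=compute:t1 [compute-bound]
step 3: L[3]=2 C[2]=6 → dur=6, Σ=31 | A=compute:t2 B=load:t3 [compute-bound]
step 4: L[4]=6 C[3]=8 → dur=8, Σ=39 | A=load:t4 B=compute:t3 [compute-bound]
step 5: L[5]=8 C[4]=2 → dur=8, Σ=47 | A=compute:t4 B=load:t5 [load-bound]
step 6: L[6]=8 C[5]=3 → dur=8, Σ=55 | A=load:t6 B=compute:t5 [load-bound]
step 7: L[7]=5 C[6]=8 → dur=8, Σ=63 | A=compute:t6 B=load:t7 [compute-bound]
step 8: L[8]=4 C[7]=2 → dur=4, Σ=67 | A=load:t8 B=compute:t7 [load-bound]
step 9: C[8]=2 → dur=2, Σ=69 | A=compute:t8 B=idle [compute-only]

step 5: A=compute:t4 B=load:t5 [load-bound]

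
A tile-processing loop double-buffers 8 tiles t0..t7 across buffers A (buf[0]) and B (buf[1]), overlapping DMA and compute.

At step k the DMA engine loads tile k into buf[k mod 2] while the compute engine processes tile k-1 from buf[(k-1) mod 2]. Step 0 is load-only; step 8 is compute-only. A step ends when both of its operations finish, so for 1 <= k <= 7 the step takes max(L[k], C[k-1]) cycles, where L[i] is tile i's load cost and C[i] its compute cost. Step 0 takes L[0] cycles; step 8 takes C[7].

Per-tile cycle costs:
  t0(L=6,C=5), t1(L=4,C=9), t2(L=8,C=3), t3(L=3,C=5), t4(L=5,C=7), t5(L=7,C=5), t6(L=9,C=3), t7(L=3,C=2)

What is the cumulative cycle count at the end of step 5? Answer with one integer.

end_cycle[5] = 35

  0. 6=6c; end=6; A:t0 B:-
  1. max(4,5)=5c; end=11; A:t0 B:t1
  2. max(8,9)=9c; end=20; A:t2 B:t1
  3. max(3,3)=3c; end=23; A:t2 B:t3
  4. max(5,5)=5c; end=28; A:t4 B:t3
  5. max(7,7)=7c; end=35; A:t4 B:t5
  6. max(9,5)=9c; end=44; A:t6 B:t5
  7. max(3,3)=3c; end=47; A:t6 B:t7
  8. 2=2c; end=49; A:t6 B:t7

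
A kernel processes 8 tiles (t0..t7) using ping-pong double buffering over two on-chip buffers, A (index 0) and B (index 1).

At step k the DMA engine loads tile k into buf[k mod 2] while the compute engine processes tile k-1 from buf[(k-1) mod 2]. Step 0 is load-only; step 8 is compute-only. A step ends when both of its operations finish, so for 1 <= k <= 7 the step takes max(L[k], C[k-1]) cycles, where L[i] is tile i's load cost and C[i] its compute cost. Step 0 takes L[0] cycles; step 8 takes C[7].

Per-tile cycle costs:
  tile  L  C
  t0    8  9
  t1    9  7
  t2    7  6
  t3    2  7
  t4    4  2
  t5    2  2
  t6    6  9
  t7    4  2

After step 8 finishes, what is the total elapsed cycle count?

k=0 load=t0/8c comp=- wait=8 total=8
k=1 load=t1/9c comp=t0/9c wait=9 total=17
k=2 load=t2/7c comp=t1/7c wait=7 total=24
k=3 load=t3/2c comp=t2/6c wait=6 total=30
k=4 load=t4/4c comp=t3/7c wait=7 total=37
k=5 load=t5/2c comp=t4/2c wait=2 total=39
k=6 load=t6/6c comp=t5/2c wait=6 total=45
k=7 load=t7/4c comp=t6/9c wait=9 total=54
k=8 load=- comp=t7/2c wait=2 total=56

end_cycle[8] = 56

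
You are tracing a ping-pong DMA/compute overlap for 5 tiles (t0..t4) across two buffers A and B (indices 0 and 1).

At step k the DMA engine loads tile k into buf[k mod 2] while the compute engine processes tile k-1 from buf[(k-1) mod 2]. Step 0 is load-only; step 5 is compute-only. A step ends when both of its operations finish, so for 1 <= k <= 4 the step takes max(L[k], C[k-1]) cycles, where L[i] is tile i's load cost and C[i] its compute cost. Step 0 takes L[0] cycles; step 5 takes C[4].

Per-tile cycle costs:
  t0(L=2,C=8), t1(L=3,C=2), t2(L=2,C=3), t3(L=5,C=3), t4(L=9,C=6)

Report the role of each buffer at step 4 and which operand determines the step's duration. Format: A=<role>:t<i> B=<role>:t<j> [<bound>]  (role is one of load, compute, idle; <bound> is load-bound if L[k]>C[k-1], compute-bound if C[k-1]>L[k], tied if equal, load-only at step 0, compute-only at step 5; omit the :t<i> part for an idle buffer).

step 4: A=load:t4 B=compute:t3 [load-bound]

step 0: L[0]=2 → dur=2, Σ=2 | A=load:t0 B=idle [load-only]
step 1: L[1]=3 C[0]=8 → dur=8, Σ=10 | A=compute:t0 B=load:t1 [compute-bound]
step 2: L[2]=2 C[1]=2 → dur=2, Σ=12 | A=load:t2 B=compute:t1 [tied]
step 3: L[3]=5 C[2]=3 → dur=5, Σ=17 | A=compute:t2 B=load:t3 [load-bound]
step 4: L[4]=9 C[3]=3 → dur=9, Σ=26 | A=load:t4 B=compute:t3 [load-bound]
step 5: C[4]=6 → dur=6, Σ=32 | A=compute:t4 B=idle [compute-only]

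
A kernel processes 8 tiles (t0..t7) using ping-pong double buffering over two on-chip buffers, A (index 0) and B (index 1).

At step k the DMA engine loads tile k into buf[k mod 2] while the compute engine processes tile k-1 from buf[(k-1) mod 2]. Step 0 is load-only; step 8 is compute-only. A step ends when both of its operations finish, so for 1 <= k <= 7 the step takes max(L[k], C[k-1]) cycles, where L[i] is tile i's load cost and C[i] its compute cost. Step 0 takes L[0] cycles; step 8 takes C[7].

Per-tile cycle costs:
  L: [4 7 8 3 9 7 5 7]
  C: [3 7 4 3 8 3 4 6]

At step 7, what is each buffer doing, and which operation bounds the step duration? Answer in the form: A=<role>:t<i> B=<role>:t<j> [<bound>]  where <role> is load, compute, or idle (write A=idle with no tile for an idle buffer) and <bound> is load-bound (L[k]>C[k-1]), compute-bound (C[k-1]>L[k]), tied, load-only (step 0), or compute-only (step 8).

step 7: A=compute:t6 B=load:t7 [load-bound]

k=0 load=t0/4c comp=- wait=4 total=4
k=1 load=t1/7c comp=t0/3c wait=7 total=11
k=2 load=t2/8c comp=t1/7c wait=8 total=19
k=3 load=t3/3c comp=t2/4c wait=4 total=23
k=4 load=t4/9c comp=t3/3c wait=9 total=32
k=5 load=t5/7c comp=t4/8c wait=8 total=40
k=6 load=t6/5c comp=t5/3c wait=5 total=45
k=7 load=t7/7c comp=t6/4c wait=7 total=52
k=8 load=- comp=t7/6c wait=6 total=58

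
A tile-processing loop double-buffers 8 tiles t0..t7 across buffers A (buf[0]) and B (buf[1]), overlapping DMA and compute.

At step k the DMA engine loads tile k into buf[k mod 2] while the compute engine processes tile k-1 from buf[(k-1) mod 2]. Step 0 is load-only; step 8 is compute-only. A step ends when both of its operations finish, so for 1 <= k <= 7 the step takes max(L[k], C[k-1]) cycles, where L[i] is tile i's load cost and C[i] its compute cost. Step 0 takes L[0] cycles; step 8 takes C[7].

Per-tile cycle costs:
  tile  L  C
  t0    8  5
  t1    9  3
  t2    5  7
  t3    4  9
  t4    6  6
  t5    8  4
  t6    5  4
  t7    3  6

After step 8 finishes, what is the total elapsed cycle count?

end_cycle[8] = 61

  0. 8=8c; end=8; A:t0 B:-
  1. max(9,5)=9c; end=17; A:t0 B:t1
  2. max(5,3)=5c; end=22; A:t2 B:t1
  3. max(4,7)=7c; end=29; A:t2 B:t3
  4. max(6,9)=9c; end=38; A:t4 B:t3
  5. max(8,6)=8c; end=46; A:t4 B:t5
  6. max(5,4)=5c; end=51; A:t6 B:t5
  7. max(3,4)=4c; end=55; A:t6 B:t7
  8. 6=6c; end=61; A:t6 B:t7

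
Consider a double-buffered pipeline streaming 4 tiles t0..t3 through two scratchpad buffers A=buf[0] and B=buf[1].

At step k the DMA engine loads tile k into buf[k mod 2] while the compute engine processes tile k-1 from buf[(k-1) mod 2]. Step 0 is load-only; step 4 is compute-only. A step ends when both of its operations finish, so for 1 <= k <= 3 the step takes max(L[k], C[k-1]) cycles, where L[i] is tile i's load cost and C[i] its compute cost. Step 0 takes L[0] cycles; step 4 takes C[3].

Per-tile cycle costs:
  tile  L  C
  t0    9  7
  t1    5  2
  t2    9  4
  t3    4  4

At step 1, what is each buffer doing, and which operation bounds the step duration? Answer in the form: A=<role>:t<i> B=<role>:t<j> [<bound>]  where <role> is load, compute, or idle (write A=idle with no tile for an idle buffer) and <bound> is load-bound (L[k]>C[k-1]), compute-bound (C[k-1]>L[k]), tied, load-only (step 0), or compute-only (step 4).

[0] DMA t0→A (9c) ∥ CU idle ⇒ 9c, clock 9
[1] DMA t1→B (5c) ∥ CU A:t0 (7c) ⇒ 7c, clock 16
[2] DMA t2→A (9c) ∥ CU B:t1 (2c) ⇒ 9c, clock 25
[3] DMA t3→B (4c) ∥ CU A:t2 (4c) ⇒ 4c, clock 29
[4] DMA idle ∥ CU B:t3 (4c) ⇒ 4c, clock 33

step 1: A=compute:t0 B=load:t1 [compute-bound]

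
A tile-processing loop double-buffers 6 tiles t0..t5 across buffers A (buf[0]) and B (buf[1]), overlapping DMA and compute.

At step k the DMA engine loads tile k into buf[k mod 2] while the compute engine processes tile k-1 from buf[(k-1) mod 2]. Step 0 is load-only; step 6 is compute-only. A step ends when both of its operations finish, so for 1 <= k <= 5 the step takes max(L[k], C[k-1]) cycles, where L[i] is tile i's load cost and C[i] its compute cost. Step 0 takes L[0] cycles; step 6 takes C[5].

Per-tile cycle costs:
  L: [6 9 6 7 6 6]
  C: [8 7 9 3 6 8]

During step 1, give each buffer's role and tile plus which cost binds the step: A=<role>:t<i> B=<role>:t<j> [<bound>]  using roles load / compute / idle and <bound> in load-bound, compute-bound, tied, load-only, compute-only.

  0. 6=6c; end=6; A:t0 B:-
  1. max(9,8)=9c; end=15; A:t0 B:t1
  2. max(6,7)=7c; end=22; A:t2 B:t1
  3. max(7,9)=9c; end=31; A:t2 B:t3
  4. max(6,3)=6c; end=37; A:t4 B:t3
  5. max(6,6)=6c; end=43; A:t4 B:t5
  6. 8=8c; end=51; A:t4 B:t5

step 1: A=compute:t0 B=load:t1 [load-bound]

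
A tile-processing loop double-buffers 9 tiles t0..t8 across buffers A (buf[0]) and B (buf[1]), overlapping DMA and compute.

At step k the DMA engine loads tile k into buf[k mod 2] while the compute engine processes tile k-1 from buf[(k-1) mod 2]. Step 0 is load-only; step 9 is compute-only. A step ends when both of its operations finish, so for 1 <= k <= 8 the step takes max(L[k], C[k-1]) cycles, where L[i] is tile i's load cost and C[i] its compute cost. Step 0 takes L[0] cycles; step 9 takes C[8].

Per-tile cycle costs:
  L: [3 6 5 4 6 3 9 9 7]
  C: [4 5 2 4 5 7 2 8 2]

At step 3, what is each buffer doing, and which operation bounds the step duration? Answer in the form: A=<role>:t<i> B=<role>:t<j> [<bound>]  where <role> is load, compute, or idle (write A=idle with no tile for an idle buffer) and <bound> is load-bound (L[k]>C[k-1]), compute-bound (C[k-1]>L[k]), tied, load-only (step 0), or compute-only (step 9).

  0. 3=3c; end=3; A:t0 B:-
  1. max(6,4)=6c; end=9; A:t0 B:t1
  2. max(5,5)=5c; end=14; A:t2 B:t1
  3. max(4,2)=4c; end=18; A:t2 B:t3
  4. max(6,4)=6c; end=24; A:t4 B:t3
  5. max(3,5)=5c; end=29; A:t4 B:t5
  6. max(9,7)=9c; end=38; A:t6 B:t5
  7. max(9,2)=9c; end=47; A:t6 B:t7
  8. max(7,8)=8c; end=55; A:t8 B:t7
  9. 2=2c; end=57; A:t8 B:t7

step 3: A=compute:t2 B=load:t3 [load-bound]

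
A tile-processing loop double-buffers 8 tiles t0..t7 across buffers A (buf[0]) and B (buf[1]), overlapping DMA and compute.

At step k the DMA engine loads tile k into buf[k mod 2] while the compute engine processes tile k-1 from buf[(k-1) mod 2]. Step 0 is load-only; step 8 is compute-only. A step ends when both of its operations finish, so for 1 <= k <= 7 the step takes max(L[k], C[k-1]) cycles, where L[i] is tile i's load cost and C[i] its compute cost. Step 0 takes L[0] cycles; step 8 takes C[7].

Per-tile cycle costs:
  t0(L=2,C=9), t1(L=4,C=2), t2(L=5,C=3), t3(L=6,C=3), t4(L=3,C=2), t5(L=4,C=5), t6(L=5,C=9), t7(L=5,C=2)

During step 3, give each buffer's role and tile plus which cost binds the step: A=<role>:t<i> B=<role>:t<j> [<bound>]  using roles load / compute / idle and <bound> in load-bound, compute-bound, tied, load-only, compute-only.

step 3: A=compute:t2 B=load:t3 [load-bound]

  0. 2=2c; end=2; A:t0 B:-
  1. max(4,9)=9c; end=11; A:t0 B:t1
  2. max(5,2)=5c; end=16; A:t2 B:t1
  3. max(6,3)=6c; end=22; A:t2 B:t3
  4. max(3,3)=3c; end=25; A:t4 B:t3
  5. max(4,2)=4c; end=29; A:t4 B:t5
  6. max(5,5)=5c; end=34; A:t6 B:t5
  7. max(5,9)=9c; end=43; A:t6 B:t7
  8. 2=2c; end=45; A:t6 B:t7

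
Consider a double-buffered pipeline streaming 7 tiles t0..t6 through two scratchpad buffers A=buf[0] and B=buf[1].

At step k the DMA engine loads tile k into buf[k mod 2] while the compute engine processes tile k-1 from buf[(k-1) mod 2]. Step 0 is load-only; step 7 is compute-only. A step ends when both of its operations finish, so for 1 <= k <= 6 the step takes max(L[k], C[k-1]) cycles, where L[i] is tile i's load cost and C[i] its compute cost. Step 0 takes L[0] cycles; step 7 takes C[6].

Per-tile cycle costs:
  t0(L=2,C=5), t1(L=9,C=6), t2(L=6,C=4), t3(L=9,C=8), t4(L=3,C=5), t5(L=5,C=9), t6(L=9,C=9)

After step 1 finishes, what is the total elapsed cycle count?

k=0 load=t0/2c comp=- wait=2 total=2
k=1 load=t1/9c comp=t0/5c wait=9 total=11
k=2 load=t2/6c comp=t1/6c wait=6 total=17
k=3 load=t3/9c comp=t2/4c wait=9 total=26
k=4 load=t4/3c comp=t3/8c wait=8 total=34
k=5 load=t5/5c comp=t4/5c wait=5 total=39
k=6 load=t6/9c comp=t5/9c wait=9 total=48
k=7 load=- comp=t6/9c wait=9 total=57

end_cycle[1] = 11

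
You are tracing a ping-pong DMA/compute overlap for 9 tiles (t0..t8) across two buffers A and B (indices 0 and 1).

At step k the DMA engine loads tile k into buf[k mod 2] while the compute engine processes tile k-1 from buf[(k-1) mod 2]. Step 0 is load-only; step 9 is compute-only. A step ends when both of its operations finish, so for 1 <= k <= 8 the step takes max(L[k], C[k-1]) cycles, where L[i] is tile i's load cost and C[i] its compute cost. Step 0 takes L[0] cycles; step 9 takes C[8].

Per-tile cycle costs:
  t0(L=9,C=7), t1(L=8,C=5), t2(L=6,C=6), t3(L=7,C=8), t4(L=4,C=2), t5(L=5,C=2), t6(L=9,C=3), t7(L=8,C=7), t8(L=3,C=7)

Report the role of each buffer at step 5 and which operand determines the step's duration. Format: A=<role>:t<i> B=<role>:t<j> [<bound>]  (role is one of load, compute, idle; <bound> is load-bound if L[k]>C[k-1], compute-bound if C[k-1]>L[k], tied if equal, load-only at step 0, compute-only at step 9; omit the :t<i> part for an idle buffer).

step 0: L[0]=9 → dur=9, Σ=9 | A=load:t0 B=idle [load-only]
step 1: L[1]=8 C[0]=7 → dur=8, Σ=17 | A=compute:t0 B=load:t1 [load-bound]
step 2: L[2]=6 C[1]=5 → dur=6, Σ=23 | A=load:t2 B=compute:t1 [load-bound]
step 3: L[3]=7 C[2]=6 → dur=7, Σ=30 | A=compute:t2 B=load:t3 [load-bound]
step 4: L[4]=4 C[3]=8 → dur=8, Σ=38 | A=load:t4 B=compute:t3 [compute-bound]
step 5: L[5]=5 C[4]=2 → dur=5, Σ=43 | A=compute:t4 B=load:t5 [load-bound]
step 6: L[6]=9 C[5]=2 → dur=9, Σ=52 | A=load:t6 B=compute:t5 [load-bound]
step 7: L[7]=8 C[6]=3 → dur=8, Σ=60 | A=compute:t6 B=load:t7 [load-bound]
step 8: L[8]=3 C[7]=7 → dur=7, Σ=67 | A=load:t8 B=compute:t7 [compute-bound]
step 9: C[8]=7 → dur=7, Σ=74 | A=compute:t8 B=idle [compute-only]

step 5: A=compute:t4 B=load:t5 [load-bound]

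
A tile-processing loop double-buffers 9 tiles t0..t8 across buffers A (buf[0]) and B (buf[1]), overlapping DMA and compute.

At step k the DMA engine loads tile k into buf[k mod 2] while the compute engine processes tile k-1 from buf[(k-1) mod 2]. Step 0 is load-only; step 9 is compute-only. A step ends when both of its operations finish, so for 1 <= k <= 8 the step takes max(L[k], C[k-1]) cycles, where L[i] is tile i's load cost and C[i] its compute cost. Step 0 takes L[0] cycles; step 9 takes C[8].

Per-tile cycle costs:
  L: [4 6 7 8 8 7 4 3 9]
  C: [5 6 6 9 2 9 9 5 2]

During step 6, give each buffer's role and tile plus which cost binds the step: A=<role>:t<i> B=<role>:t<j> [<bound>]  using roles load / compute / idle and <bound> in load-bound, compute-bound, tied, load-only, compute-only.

[0] DMA t0→A (4c) ∥ CU idle ⇒ 4c, clock 4
[1] DMA t1→B (6c) ∥ CU A:t0 (5c) ⇒ 6c, clock 10
[2] DMA t2→A (7c) ∥ CU B:t1 (6c) ⇒ 7c, clock 17
[3] DMA t3→B (8c) ∥ CU A:t2 (6c) ⇒ 8c, clock 25
[4] DMA t4→A (8c) ∥ CU B:t3 (9c) ⇒ 9c, clock 34
[5] DMA t5→B (7c) ∥ CU A:t4 (2c) ⇒ 7c, clock 41
[6] DMA t6→A (4c) ∥ CU B:t5 (9c) ⇒ 9c, clock 50
[7] DMA t7→B (3c) ∥ CU A:t6 (9c) ⇒ 9c, clock 59
[8] DMA t8→A (9c) ∥ CU B:t7 (5c) ⇒ 9c, clock 68
[9] DMA idle ∥ CU A:t8 (2c) ⇒ 2c, clock 70

step 6: A=load:t6 B=compute:t5 [compute-bound]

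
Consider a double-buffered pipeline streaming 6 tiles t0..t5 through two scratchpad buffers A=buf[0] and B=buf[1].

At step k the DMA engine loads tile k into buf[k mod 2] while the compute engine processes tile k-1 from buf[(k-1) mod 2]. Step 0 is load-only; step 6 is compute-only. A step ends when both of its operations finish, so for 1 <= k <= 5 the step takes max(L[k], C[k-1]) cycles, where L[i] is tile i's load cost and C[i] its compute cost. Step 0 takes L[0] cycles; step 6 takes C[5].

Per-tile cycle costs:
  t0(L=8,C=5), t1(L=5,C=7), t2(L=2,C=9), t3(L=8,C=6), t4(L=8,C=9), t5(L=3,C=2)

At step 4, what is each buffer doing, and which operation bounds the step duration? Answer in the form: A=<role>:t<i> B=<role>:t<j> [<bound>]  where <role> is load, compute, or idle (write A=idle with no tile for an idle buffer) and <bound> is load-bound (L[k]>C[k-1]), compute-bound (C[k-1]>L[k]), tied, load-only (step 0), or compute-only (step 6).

step 4: A=load:t4 B=compute:t3 [load-bound]

  0. 8=8c; end=8; A:t0 B:-
  1. max(5,5)=5c; end=13; A:t0 B:t1
  2. max(2,7)=7c; end=20; A:t2 B:t1
  3. max(8,9)=9c; end=29; A:t2 B:t3
  4. max(8,6)=8c; end=37; A:t4 B:t3
  5. max(3,9)=9c; end=46; A:t4 B:t5
  6. 2=2c; end=48; A:t4 B:t5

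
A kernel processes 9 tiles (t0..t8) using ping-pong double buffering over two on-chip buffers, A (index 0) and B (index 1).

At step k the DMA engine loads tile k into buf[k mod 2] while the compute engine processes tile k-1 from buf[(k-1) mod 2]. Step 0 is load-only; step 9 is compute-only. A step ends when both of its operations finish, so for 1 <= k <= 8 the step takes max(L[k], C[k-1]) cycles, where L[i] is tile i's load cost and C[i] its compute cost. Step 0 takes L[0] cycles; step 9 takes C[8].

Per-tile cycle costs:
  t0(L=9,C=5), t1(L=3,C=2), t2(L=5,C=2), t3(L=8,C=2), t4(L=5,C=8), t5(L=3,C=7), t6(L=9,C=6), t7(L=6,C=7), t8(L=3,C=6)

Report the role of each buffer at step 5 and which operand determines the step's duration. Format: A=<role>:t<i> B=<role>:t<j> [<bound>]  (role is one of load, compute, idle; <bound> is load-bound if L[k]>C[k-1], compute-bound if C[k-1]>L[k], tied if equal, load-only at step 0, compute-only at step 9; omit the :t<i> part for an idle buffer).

step 5: A=compute:t4 B=load:t5 [compute-bound]

step 0: L[0]=9 → dur=9, Σ=9 | A=load:t0 B=idle [load-only]
step 1: L[1]=3 C[0]=5 → dur=5, Σ=14 | A=compute:t0 B=load:t1 [compute-bound]
step 2: L[2]=5 C[1]=2 → dur=5, Σ=19 | A=load:t2 B=compute:t1 [load-bound]
step 3: L[3]=8 C[2]=2 → dur=8, Σ=27 | A=compute:t2 B=load:t3 [load-bound]
step 4: L[4]=5 C[3]=2 → dur=5, Σ=32 | A=load:t4 B=compute:t3 [load-bound]
step 5: L[5]=3 C[4]=8 → dur=8, Σ=40 | A=compute:t4 B=load:t5 [compute-bound]
step 6: L[6]=9 C[5]=7 → dur=9, Σ=49 | A=load:t6 B=compute:t5 [load-bound]
step 7: L[7]=6 C[6]=6 → dur=6, Σ=55 | A=compute:t6 B=load:t7 [tied]
step 8: L[8]=3 C[7]=7 → dur=7, Σ=62 | A=load:t8 B=compute:t7 [compute-bound]
step 9: C[8]=6 → dur=6, Σ=68 | A=compute:t8 B=idle [compute-only]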